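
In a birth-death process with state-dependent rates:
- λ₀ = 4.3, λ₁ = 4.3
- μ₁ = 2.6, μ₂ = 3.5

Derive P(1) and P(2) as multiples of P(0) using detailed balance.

Balance equations:
State 0: λ₀P₀ = μ₁P₁ → P₁ = (λ₀/μ₁)P₀ = (4.3/2.6)P₀ = 1.6538P₀
State 1: P₂ = (λ₀λ₁)/(μ₁μ₂)P₀ = (4.3×4.3)/(2.6×3.5)P₀ = 2.0319P₀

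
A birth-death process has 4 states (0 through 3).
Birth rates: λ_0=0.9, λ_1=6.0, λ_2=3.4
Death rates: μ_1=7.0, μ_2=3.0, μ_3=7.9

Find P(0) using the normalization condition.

Ratios P(n)/P(0) = (λ₀···λₙ₋₁)/(μ₁···μₙ):
P(1)/P(0) = (0.9)/(7.0) = 0.1286
P(2)/P(0) = (0.9×6.0)/(7.0×3.0) = 0.2571
P(3)/P(0) = (0.9×6.0×3.4)/(7.0×3.0×7.9) = 0.1107

Normalization: ∑ P(n) = 1
P(0) × (1.0000 + 0.1286 + 0.2571 + 0.1107) = 1
P(0) × 1.4964 = 1
P(0) = 1/1.4964 = 0.6683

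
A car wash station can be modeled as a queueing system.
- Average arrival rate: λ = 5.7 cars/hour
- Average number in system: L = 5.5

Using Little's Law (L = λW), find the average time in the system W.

Little's Law: L = λW, so W = L/λ
W = 5.5/5.7 = 0.9649 hours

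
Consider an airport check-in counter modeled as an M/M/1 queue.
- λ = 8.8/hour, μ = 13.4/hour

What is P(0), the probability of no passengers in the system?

ρ = λ/μ = 8.8/13.4 = 0.6567
P(0) = 1 - ρ = 1 - 0.6567 = 0.3433
The server is idle 34.33% of the time.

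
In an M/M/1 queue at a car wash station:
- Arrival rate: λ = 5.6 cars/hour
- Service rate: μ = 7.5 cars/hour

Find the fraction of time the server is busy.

Server utilization: ρ = λ/μ
ρ = 5.6/7.5 = 0.7467
The server is busy 74.67% of the time.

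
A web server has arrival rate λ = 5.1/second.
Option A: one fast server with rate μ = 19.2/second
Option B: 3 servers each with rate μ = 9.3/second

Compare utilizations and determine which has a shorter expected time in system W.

Option A: single server μ = 19.2 (M/M/1)
  ρ_A = 5.1/19.2 = 0.2656
  W_A = 1/(μ-λ) = 1/(19.2-5.1) = 1/14.10 = 0.07092

Option B: 3 servers μ = 9.3 (M/M/3)
  ρ_B = λ/(cμ) = 5.1/(3×9.3) = 0.1828
  Offered load a = λ/μ = cρ = 5.1/9.3 = 0.5484
  P₀ = [ Σₙ₌₀^2 aⁿ/n! + a^3/(3!(1-ρ)) ]⁻¹
  Σ = a^0/0! + a^1/1! + a^2/2! = 1.0000 + 0.5484 + 0.1504 = 1.6988
  a^3/(3!(1-ρ)) = 0.1649/(6 × 0.8172) = 0.03363
  P₀ = 1/(1.6988 + 0.03363) = 0.5772
  Lq = P₀·a^3·ρ / (3!(1-ρ)²) = 0.57724 × 0.16492 × 0.18280 / (6 × 0.66782) = 0.004343
  Wq_B = Lq/λ = 0.0043428/5.1 = 0.0008515
  W_B = Wq_B + 1/μ = 0.0008515 + 0.1075 = 0.1084

Since W_A = 0.07092 < W_B = 0.1084, Option A (single fast server) has the shorter time in system.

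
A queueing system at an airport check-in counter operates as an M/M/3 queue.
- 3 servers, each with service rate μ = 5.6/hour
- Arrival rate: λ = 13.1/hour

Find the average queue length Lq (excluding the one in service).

Traffic intensity: ρ = λ/(cμ) = 13.1/(3×5.6) = 0.7798
Since ρ = 0.7798 < 1, system is stable.
Offered load a = λ/μ = cρ = 13.1/5.6 = 2.3393
P₀ = [ Σₙ₌₀^2 aⁿ/n! + a^3/(3!(1-ρ)) ]⁻¹
Σ = a^0/0! + a^1/1! + a^2/2! = 1.0000 + 2.3393 + 2.7361 = 6.0754
a^3/(3!(1-ρ)) = 12.8012/(6 × 0.220238) = 9.6874
P₀ = 1/(6.0754 + 9.6874) = 0.06344
Lq = P₀·a^3·ρ / (3!(1-ρ)²) = 0.063441 × 12.8012 × 0.77976 / (6 × 0.048505) = 2.1759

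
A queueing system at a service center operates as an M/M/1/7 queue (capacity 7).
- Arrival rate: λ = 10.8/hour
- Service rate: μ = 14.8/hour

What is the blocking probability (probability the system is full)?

ρ = λ/μ = 10.8/14.8 = 0.72973
P₀ = (1-ρ)/(1-ρ^(K+1)) = (1-0.72973)/(1-0.72973^8) = 0.2703/0.9196 = 0.2939
P_K = P₀×ρ^K = 0.29390 × 0.72973^7 = 0.29390 × 0.11019 = 0.03238
Blocking probability = 3.24%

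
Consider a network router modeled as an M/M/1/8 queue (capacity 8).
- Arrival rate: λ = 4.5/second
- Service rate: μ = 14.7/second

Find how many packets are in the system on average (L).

ρ = λ/μ = 4.5/14.7 = 0.30612
P₀ = (1-ρ)/(1-ρ^(K+1)) = (1-0.30612)/(1-0.30612^9) = 0.6939/1.0000 = 0.6939
P_K = P₀×ρ^K = 0.6939 × 0.30612^8 = 0.6939 × 0.00007711 = 0.00005351
L = ρ[1 - (K+1)ρ^K + Kρ^(K+1)] / [(1-ρ)(1-ρ^(K+1))]
L = 0.30612 × (1 - 9×0.00007711 + 8×0.00002361) / ((1 - 0.30612) × (1 - 0.00002361)) = 0.4410 packets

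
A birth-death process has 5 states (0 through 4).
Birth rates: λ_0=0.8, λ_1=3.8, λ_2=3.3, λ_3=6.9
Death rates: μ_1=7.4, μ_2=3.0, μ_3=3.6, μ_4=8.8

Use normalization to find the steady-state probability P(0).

Ratios P(n)/P(0) = (λ₀···λₙ₋₁)/(μ₁···μₙ):
P(1)/P(0) = (0.8)/(7.4) = 0.10811
P(2)/P(0) = (0.8×3.8)/(7.4×3.0) = 0.13694
P(3)/P(0) = (0.8×3.8×3.3)/(7.4×3.0×3.6) = 0.12553
P(4)/P(0) = (0.8×3.8×3.3×6.9)/(7.4×3.0×3.6×8.8) = 0.098423

Normalization: ∑ P(n) = 1
P(0) × (1.0000 + 0.10811 + 0.13694 + 0.12553 + 0.098423) = 1
P(0) × 1.4690 = 1
P(0) = 1/1.4690 = 0.6807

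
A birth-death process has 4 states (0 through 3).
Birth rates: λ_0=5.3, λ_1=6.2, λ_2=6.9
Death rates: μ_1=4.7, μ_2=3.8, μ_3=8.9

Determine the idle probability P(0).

Ratios P(n)/P(0) = (λ₀···λₙ₋₁)/(μ₁···μₙ):
P(1)/P(0) = (5.3)/(4.7) = 1.12766
P(2)/P(0) = (5.3×6.2)/(4.7×3.8) = 1.83987
P(3)/P(0) = (5.3×6.2×6.9)/(4.7×3.8×8.9) = 1.42641

Normalization: ∑ P(n) = 1
P(0) × (1.00000 + 1.12766 + 1.83987 + 1.42641) = 1
P(0) × 5.3939 = 1
P(0) = 1/5.3939 = 0.1854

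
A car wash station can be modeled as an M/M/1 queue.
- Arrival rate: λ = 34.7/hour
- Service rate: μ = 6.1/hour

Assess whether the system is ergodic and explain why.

Stability requires ρ = λ/(cμ) < 1
ρ = 34.7/(1 × 6.1) = 34.7/6.10 = 5.6885
Since 5.6885 ≥ 1, the system is UNSTABLE.
Queue grows without bound. Need μ > λ = 34.7.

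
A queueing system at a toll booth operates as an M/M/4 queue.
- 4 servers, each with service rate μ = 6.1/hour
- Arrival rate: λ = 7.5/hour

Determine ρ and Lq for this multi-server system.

Traffic intensity: ρ = λ/(cμ) = 7.5/(4×6.1) = 0.3074
Since ρ = 0.3074 < 1, system is stable.
Offered load a = λ/μ = cρ = 7.5/6.1 = 1.2295
P₀ = [ Σₙ₌₀^3 aⁿ/n! + a^4/(4!(1-ρ)) ]⁻¹
Σ = a^0/0! + a^1/1! + a^2/2! + a^3/3! = 1.0000 + 1.2295 + 0.7558 + 0.3098 = 3.2951
a^4/(4!(1-ρ)) = 2.2852/(24 × 0.6926) = 0.1375
P₀ = 1/(3.2951 + 0.1375) = 0.2913
Lq = P₀·a^4·ρ / (4!(1-ρ)²) = 0.2913 × 2.2852 × 0.3074 / (24 × 0.4797) = 0.01777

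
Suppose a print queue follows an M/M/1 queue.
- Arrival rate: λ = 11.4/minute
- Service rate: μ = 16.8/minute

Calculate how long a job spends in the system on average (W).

First, compute utilization: ρ = λ/μ = 11.4/16.8 = 0.6786
For M/M/1: W = 1/(μ-λ)
W = 1/(16.8-11.4) = 1/5.40
W = 0.1852 minutes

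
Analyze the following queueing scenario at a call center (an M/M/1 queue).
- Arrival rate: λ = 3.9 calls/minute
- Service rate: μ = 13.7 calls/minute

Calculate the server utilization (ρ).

Server utilization: ρ = λ/μ
ρ = 3.9/13.7 = 0.2847
The server is busy 28.47% of the time.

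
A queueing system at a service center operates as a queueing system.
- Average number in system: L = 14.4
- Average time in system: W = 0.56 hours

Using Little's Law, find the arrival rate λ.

Little's Law: L = λW, so λ = L/W
λ = 14.4/0.56 = 25.7143 customers/hour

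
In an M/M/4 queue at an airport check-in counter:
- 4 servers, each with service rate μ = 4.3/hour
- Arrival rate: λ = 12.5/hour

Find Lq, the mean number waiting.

Traffic intensity: ρ = λ/(cμ) = 12.5/(4×4.3) = 0.7267
Since ρ = 0.7267 < 1, system is stable.
Offered load a = λ/μ = cρ = 12.5/4.3 = 2.9070
P₀ = [ Σₙ₌₀^3 aⁿ/n! + a^4/(4!(1-ρ)) ]⁻¹
Σ = a^0/0! + a^1/1! + a^2/2! + a^3/3! = 1.0000 + 2.9070 + 4.2253 + 4.0942 = 12.2265
a^4/(4!(1-ρ)) = 71.4112/(24 × 0.273256) = 10.8889
P₀ = 1/(12.2265 + 10.8889) = 0.04326
Lq = P₀·a^4·ρ / (4!(1-ρ)²) = 0.043261 × 71.4112 × 0.72674 / (24 × 0.074669) = 1.2528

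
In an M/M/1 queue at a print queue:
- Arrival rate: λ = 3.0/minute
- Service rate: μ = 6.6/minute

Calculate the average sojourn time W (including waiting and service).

First, compute utilization: ρ = λ/μ = 3.0/6.6 = 0.4545
For M/M/1: W = 1/(μ-λ)
W = 1/(6.6-3.0) = 1/3.60
W = 0.2778 minutes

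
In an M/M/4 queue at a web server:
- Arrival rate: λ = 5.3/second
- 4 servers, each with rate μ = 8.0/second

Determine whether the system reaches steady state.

Stability requires ρ = λ/(cμ) < 1
ρ = 5.3/(4 × 8.0) = 5.3/32.00 = 0.1656
Since 0.1656 < 1, the system is STABLE.
The servers are busy 16.56% of the time.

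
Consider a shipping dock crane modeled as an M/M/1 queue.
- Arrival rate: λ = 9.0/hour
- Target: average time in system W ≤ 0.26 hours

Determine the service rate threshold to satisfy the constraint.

For M/M/1: W = 1/(μ-λ)
Need W ≤ 0.26, so 1/(μ-λ) ≤ 0.26
μ - λ ≥ 1/0.26 = 3.8462
μ ≥ 9.0 + 3.8462 = 12.8462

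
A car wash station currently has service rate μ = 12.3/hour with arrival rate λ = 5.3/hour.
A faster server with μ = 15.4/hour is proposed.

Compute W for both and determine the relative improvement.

System 1: ρ₁ = 5.3/12.3 = 0.4309, W₁ = 1/(12.3-5.3) = 0.14286
System 2: ρ₂ = 5.3/15.4 = 0.3442, W₂ = 1/(15.4-5.3) = 0.099010
Improvement: (W₁-W₂)/W₁ = (0.14286-0.099010)/0.14286 = 30.69%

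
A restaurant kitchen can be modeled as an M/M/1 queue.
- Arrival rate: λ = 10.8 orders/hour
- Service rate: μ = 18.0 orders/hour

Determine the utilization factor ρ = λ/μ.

Server utilization: ρ = λ/μ
ρ = 10.8/18.0 = 0.6000
The server is busy 60.00% of the time.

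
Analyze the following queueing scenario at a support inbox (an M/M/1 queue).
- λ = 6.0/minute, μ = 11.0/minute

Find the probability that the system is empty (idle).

ρ = λ/μ = 6.0/11.0 = 0.5455
P(0) = 1 - ρ = 1 - 0.5455 = 0.4545
The server is idle 45.45% of the time.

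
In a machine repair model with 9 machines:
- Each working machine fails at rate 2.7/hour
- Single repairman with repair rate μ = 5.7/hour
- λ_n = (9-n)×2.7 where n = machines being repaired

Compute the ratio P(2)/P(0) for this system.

P(2)/P(0) = ∏_{i=0}^{2-1} λ_i/μ_{i+1}
= (9-0)×2.7/5.7 × (9-1)×2.7/5.7
= 16.1551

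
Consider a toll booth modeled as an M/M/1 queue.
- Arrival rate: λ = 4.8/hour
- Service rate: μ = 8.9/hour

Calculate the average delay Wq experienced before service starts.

First, compute utilization: ρ = λ/μ = 4.8/8.9 = 0.5393
For M/M/1: Wq = λ/(μ(μ-λ))
Wq = 4.8/(8.9 × (8.9-4.8))
Wq = 4.8/(8.9 × 4.10)
Wq = 0.1315 hours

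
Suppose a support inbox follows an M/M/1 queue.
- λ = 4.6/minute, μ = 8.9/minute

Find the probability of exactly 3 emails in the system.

ρ = λ/μ = 4.6/8.9 = 0.51685
P(n) = (1-ρ)ρⁿ
P(3) = (1-0.51685) × 0.51685^3
P(3) = 0.48315 × 0.13807
P(3) = 0.06671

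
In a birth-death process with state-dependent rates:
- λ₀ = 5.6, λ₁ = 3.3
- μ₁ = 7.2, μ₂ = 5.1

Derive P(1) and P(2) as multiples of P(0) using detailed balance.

Balance equations:
State 0: λ₀P₀ = μ₁P₁ → P₁ = (λ₀/μ₁)P₀ = (5.6/7.2)P₀ = 0.7778P₀
State 1: P₂ = (λ₀λ₁)/(μ₁μ₂)P₀ = (5.6×3.3)/(7.2×5.1)P₀ = 0.5033P₀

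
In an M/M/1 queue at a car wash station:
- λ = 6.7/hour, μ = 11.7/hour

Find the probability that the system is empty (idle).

ρ = λ/μ = 6.7/11.7 = 0.5726
P(0) = 1 - ρ = 1 - 0.5726 = 0.4274
The server is idle 42.74% of the time.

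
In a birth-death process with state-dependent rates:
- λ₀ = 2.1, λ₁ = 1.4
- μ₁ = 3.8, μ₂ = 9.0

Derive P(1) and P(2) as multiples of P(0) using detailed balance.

Balance equations:
State 0: λ₀P₀ = μ₁P₁ → P₁ = (λ₀/μ₁)P₀ = (2.1/3.8)P₀ = 0.5526P₀
State 1: P₂ = (λ₀λ₁)/(μ₁μ₂)P₀ = (2.1×1.4)/(3.8×9.0)P₀ = 0.08596P₀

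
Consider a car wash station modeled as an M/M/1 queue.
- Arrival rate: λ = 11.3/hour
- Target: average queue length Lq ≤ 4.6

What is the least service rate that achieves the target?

For M/M/1: Lq = λ²/(μ(μ-λ))
Need Lq ≤ 4.6, i.e. μ(μ-λ) ≥ λ²/4.6
μ² - 11.3μ - 127.69/4.6 ≥ 0  →  μ² - 11.3μ - 27.7587 ≥ 0
Quadratic formula (positive root): μ = [λ + √(λ² + 4×27.7587)]/2
Discriminant: 127.69 + 4×27.7587 = 238.7248, √238.7248 = 15.4507
μ ≥ (11.3 + 15.4507)/2 = 13.3754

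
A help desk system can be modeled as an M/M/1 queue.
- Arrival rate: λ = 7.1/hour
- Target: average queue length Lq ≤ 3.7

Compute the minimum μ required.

For M/M/1: Lq = λ²/(μ(μ-λ))
Need Lq ≤ 3.7, i.e. μ(μ-λ) ≥ λ²/3.7
μ² - 7.1μ - 50.41/3.7 ≥ 0  →  μ² - 7.1μ - 13.62432 ≥ 0
Quadratic formula (positive root): μ = [λ + √(λ² + 4×13.62432)]/2
Discriminant: 50.41 + 4×13.62432 = 104.9073, √104.9073 = 10.2424
μ ≥ (7.1 + 10.2424)/2 = 8.6712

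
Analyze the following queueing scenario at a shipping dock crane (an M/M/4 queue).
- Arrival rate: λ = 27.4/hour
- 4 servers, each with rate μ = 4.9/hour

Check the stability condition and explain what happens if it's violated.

Stability requires ρ = λ/(cμ) < 1
ρ = 27.4/(4 × 4.9) = 27.4/19.60 = 1.3980
Since 1.3980 ≥ 1, the system is UNSTABLE.
Need c > λ/μ = 27.4/4.9 = 5.59.
Minimum servers needed: c = 6.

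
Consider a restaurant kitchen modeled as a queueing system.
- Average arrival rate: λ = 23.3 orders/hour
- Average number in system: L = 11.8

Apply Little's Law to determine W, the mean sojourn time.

Little's Law: L = λW, so W = L/λ
W = 11.8/23.3 = 0.5064 hours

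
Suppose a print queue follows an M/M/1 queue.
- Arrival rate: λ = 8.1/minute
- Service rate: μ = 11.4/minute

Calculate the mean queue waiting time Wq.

First, compute utilization: ρ = λ/μ = 8.1/11.4 = 0.7105
For M/M/1: Wq = λ/(μ(μ-λ))
Wq = 8.1/(11.4 × (11.4-8.1))
Wq = 8.1/(11.4 × 3.30)
Wq = 0.2153 minutes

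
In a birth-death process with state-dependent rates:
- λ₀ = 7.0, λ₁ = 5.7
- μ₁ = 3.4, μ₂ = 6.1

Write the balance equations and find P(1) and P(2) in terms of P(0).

Balance equations:
State 0: λ₀P₀ = μ₁P₁ → P₁ = (λ₀/μ₁)P₀ = (7.0/3.4)P₀ = 2.0588P₀
State 1: P₂ = (λ₀λ₁)/(μ₁μ₂)P₀ = (7.0×5.7)/(3.4×6.1)P₀ = 1.9238P₀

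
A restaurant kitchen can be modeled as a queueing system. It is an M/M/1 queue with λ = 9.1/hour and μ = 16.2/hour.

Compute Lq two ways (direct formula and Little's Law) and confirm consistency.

Method 1 (direct): Lq = λ²/(μ(μ-λ)) = 82.81/(16.2 × 7.10) = 0.7200

Method 2 (Little's Law):
W = 1/(μ-λ) = 1/7.10 = 0.14085
Wq = W - 1/μ = 0.14085 - 0.061728 = 0.07912
Lq = λWq = 9.1 × 0.07912 = 0.7200 ✔ (matches Method 1)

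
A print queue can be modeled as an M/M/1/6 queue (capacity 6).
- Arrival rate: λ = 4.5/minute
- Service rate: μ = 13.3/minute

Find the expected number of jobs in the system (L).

ρ = λ/μ = 4.5/13.3 = 0.33835
P₀ = (1-ρ)/(1-ρ^(K+1)) = (1-0.33835)/(1-0.33835^7) = 0.6617/0.9995 = 0.6620
P_K = P₀×ρ^K = 0.66199 × 0.33835^6 = 0.66199 × 0.0015004 = 0.0009932
L = ρ[1 - (K+1)ρ^K + Kρ^(K+1)] / [(1-ρ)(1-ρ^(K+1))]
L = 0.33835 × (1 - 7×0.001500 + 6×0.0005076) / ((1 - 0.33835) × (1 - 0.0005076)) = 0.5078 jobs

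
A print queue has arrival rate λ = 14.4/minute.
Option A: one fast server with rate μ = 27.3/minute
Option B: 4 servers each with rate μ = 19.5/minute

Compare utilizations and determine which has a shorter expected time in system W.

Option A: single server μ = 27.3 (M/M/1)
  ρ_A = 14.4/27.3 = 0.5275
  W_A = 1/(μ-λ) = 1/(27.3-14.4) = 1/12.90 = 0.07752

Option B: 4 servers μ = 19.5 (M/M/4)
  ρ_B = λ/(cμ) = 14.4/(4×19.5) = 0.1846
  Offered load a = λ/μ = cρ = 14.4/19.5 = 0.7385
  P₀ = [ Σₙ₌₀^3 aⁿ/n! + a^4/(4!(1-ρ)) ]⁻¹
  Σ = a^0/0! + a^1/1! + a^2/2! + a^3/3! = 1.0000 + 0.73846 + 0.27266 + 0.067117 = 2.0782
  a^4/(4!(1-ρ)) = 0.2974/(24 × 0.8154) = 0.01520
  P₀ = 1/(2.0782 + 0.01520) = 0.4777
  Lq = P₀·a^4·ρ / (4!(1-ρ)²) = 0.47768 × 0.29738 × 0.18462 / (24 × 0.66485) = 0.001644
  Wq_B = Lq/λ = 0.0016436/14.4 = 0.00011414
  W_B = Wq_B + 1/μ = 0.00011414 + 0.051282 = 0.05140

Since W_B = 0.05140 < W_A = 0.07752, Option B (multiple servers) has the shorter time in system.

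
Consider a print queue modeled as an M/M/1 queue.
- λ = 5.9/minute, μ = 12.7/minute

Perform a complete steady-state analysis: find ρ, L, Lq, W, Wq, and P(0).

Step 1: ρ = λ/μ = 5.9/12.7 = 0.4646
Step 2: L = λ/(μ-λ) = 5.9/6.80 = 0.8676
Step 3: Lq = λ²/(μ(μ-λ)) = 34.81/(12.7×6.80) = 0.4031
Step 4: W = 1/(μ-λ) = 1/6.80 = 0.147059
Step 5: Wq = λ/(μ(μ-λ)) = 5.9/(12.7×6.80) = 0.06832
Step 6: P(0) = 1-ρ = 0.5354
Verify: L = λW = 5.9×0.147059 = 0.8676 ✔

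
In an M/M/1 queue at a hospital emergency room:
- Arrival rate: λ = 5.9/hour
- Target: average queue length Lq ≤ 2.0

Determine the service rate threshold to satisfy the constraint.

For M/M/1: Lq = λ²/(μ(μ-λ))
Need Lq ≤ 2.0, i.e. μ(μ-λ) ≥ λ²/2.0
μ² - 5.9μ - 34.81/2.0 ≥ 0  →  μ² - 5.9μ - 17.4050 ≥ 0
Quadratic formula (positive root): μ = [λ + √(λ² + 4×17.4050)]/2
Discriminant: 34.81 + 4×17.4050 = 104.4300, √104.4300 = 10.2191
μ ≥ (5.9 + 10.2191)/2 = 8.0595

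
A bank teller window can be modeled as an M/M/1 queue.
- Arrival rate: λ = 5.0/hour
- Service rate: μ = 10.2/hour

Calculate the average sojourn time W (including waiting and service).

First, compute utilization: ρ = λ/μ = 5.0/10.2 = 0.4902
For M/M/1: W = 1/(μ-λ)
W = 1/(10.2-5.0) = 1/5.20
W = 0.1923 hours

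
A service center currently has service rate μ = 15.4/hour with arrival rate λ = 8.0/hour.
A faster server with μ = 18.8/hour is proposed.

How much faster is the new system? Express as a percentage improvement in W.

System 1: ρ₁ = 8.0/15.4 = 0.5195, W₁ = 1/(15.4-8.0) = 0.13514
System 2: ρ₂ = 8.0/18.8 = 0.4255, W₂ = 1/(18.8-8.0) = 0.092593
Improvement: (W₁-W₂)/W₁ = (0.13514-0.092593)/0.13514 = 31.48%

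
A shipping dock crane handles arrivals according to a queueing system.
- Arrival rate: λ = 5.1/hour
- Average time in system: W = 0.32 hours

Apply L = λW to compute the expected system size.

Little's Law: L = λW
L = 5.1 × 0.32 = 1.6320 containers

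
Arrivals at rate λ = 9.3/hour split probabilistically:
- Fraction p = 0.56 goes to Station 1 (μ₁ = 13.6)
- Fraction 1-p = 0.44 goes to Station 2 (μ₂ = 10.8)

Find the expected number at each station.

Effective rates: λ₁ = 9.3×0.56 = 5.208, λ₂ = 9.3×0.44 = 4.092
Station 1: ρ₁ = 5.208/13.6 = 0.38294, L₁ = ρ₁/(1-ρ₁) = 0.38294/(1-0.38294) = 0.6206
Station 2: ρ₂ = 4.092/10.8 = 0.3789, L₂ = ρ₂/(1-ρ₂) = 0.3789/(1-0.3789) = 0.6100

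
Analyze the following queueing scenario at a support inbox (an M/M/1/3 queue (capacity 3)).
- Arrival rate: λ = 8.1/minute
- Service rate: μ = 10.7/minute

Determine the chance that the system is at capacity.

ρ = λ/μ = 8.1/10.7 = 0.7570
P₀ = (1-ρ)/(1-ρ^(K+1)) = (1-0.7570)/(1-0.7570^4) = 0.2430/0.6716 = 0.3618
P_K = P₀×ρ^K = 0.36181 × 0.7570^3 = 0.36181 × 0.43380 = 0.1570
Blocking probability = 15.70%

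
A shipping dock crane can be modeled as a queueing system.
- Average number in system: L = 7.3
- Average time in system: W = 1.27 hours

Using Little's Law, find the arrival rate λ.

Little's Law: L = λW, so λ = L/W
λ = 7.3/1.27 = 5.7480 containers/hour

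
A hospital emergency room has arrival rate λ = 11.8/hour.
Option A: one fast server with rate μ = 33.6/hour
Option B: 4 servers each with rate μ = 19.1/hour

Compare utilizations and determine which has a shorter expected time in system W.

Option A: single server μ = 33.6 (M/M/1)
  ρ_A = 11.8/33.6 = 0.3512
  W_A = 1/(μ-λ) = 1/(33.6-11.8) = 1/21.80 = 0.04587

Option B: 4 servers μ = 19.1 (M/M/4)
  ρ_B = λ/(cμ) = 11.8/(4×19.1) = 0.1545
  Offered load a = λ/μ = cρ = 11.8/19.1 = 0.6178
  P₀ = [ Σₙ₌₀^3 aⁿ/n! + a^4/(4!(1-ρ)) ]⁻¹
  Σ = a^0/0! + a^1/1! + a^2/2! + a^3/3! = 1.0000 + 0.6178 + 0.1908 + 0.03930 = 1.8479
  a^4/(4!(1-ρ)) = 0.14568/(24 × 0.84555) = 0.007179
  P₀ = 1/(1.84794 + 0.00717867) = 0.5390
  Lq = P₀·a^4·ρ / (4!(1-ρ)²) = 0.539049 × 0.145678 × 0.154450 / (24 × 0.714954) = 0.0007068
  Wq_B = Lq/λ = 0.0007068/11.8 = 0.00005990
  W_B = Wq_B + 1/μ = 0.00005990 + 0.05236 = 0.05242

Since W_A = 0.04587 < W_B = 0.05242, Option A (single fast server) has the shorter time in system.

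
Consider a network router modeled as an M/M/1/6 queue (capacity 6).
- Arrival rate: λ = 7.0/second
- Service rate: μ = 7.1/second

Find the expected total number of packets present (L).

ρ = λ/μ = 7.0/7.1 = 0.98592
P₀ = (1-ρ)/(1-ρ^(K+1)) = (1-0.98592)/(1-0.98592^7) = 0.01408/0.09449 = 0.1490
P_K = P₀×ρ^K = 0.14901 × 0.98592^6 = 0.14901 × 0.91844 = 0.1369
L = ρ[1 - (K+1)ρ^K + Kρ^(K+1)] / [(1-ρ)(1-ρ^(K+1))]
L = 0.98592 × (1 - 7×0.91843846 + 6×0.90550684) / ((1 - 0.98592) × (1 - 0.90550684)) = 2.9433 packets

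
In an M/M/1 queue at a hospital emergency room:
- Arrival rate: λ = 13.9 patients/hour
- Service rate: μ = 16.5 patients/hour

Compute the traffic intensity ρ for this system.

Server utilization: ρ = λ/μ
ρ = 13.9/16.5 = 0.8424
The server is busy 84.24% of the time.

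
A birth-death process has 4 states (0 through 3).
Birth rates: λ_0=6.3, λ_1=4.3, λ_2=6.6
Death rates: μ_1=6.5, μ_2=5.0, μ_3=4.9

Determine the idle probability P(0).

Ratios P(n)/P(0) = (λ₀···λₙ₋₁)/(μ₁···μₙ):
P(1)/P(0) = (6.3)/(6.5) = 0.96923
P(2)/P(0) = (6.3×4.3)/(6.5×5.0) = 0.83354
P(3)/P(0) = (6.3×4.3×6.6)/(6.5×5.0×4.9) = 1.1227

Normalization: ∑ P(n) = 1
P(0) × (1.0000 + 0.96923 + 0.83354 + 1.1227) = 1
P(0) × 3.9255 = 1
P(0) = 1/3.9255 = 0.2547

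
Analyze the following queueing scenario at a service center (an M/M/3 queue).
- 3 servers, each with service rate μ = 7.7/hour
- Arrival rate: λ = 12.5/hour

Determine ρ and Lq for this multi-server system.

Traffic intensity: ρ = λ/(cμ) = 12.5/(3×7.7) = 0.5411
Since ρ = 0.5411 < 1, system is stable.
Offered load a = λ/μ = cρ = 12.5/7.7 = 1.6234
P₀ = [ Σₙ₌₀^2 aⁿ/n! + a^3/(3!(1-ρ)) ]⁻¹
Σ = a^0/0! + a^1/1! + a^2/2! = 1.0000 + 1.6234 + 1.3177 = 3.9411
a^3/(3!(1-ρ)) = 4.2782/(6 × 0.45887) = 1.5539
P₀ = 1/(3.9411 + 1.5539) = 0.1820
Lq = P₀·a^3·ρ / (3!(1-ρ)²) = 0.18199 × 4.2782 × 0.54113 / (6 × 0.21057) = 0.3335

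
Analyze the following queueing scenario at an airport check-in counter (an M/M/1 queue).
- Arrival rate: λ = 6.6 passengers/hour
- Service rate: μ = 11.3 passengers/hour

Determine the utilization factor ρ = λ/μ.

Server utilization: ρ = λ/μ
ρ = 6.6/11.3 = 0.5841
The server is busy 58.41% of the time.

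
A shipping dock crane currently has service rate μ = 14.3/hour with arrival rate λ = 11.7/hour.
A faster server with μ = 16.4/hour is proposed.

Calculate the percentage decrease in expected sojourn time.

System 1: ρ₁ = 11.7/14.3 = 0.8182, W₁ = 1/(14.3-11.7) = 0.38462
System 2: ρ₂ = 11.7/16.4 = 0.7134, W₂ = 1/(16.4-11.7) = 0.21277
Improvement: (W₁-W₂)/W₁ = (0.38462-0.21277)/0.38462 = 44.68%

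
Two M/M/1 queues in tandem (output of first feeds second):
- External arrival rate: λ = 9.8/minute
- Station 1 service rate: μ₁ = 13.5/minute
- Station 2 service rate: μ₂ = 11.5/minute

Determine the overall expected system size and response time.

By Jackson's theorem, each station behaves as independent M/M/1.
Station 1: ρ₁ = 9.8/13.5 = 0.7259, L₁ = ρ₁/(1-ρ₁) = λ/(μ₁-λ) = 9.8/3.70 = 2.64865
Station 2: ρ₂ = 9.8/11.5 = 0.8522, L₂ = ρ₂/(1-ρ₂) = λ/(μ₂-λ) = 9.8/1.70 = 5.76471
Total: L = L₁ + L₂ = 2.64865 + 5.76471 = 8.4134
W = L/λ = 8.4134/9.8 = 0.8585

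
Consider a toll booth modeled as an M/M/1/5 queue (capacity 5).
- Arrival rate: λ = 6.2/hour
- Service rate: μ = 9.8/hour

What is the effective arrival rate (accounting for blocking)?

ρ = λ/μ = 6.2/9.8 = 0.63265
P₀ = (1-ρ)/(1-ρ^(K+1)) = (1-0.63265)/(1-0.63265^6) = 0.3673/0.9359 = 0.3925
P_K = P₀×ρ^K = 0.39252 × 0.63265^5 = 0.39252 × 0.10135 = 0.03978
λ_eff = λ(1-P_K) = 6.2 × (1 - 0.03978) = 6.2 × 0.96022 = 5.9534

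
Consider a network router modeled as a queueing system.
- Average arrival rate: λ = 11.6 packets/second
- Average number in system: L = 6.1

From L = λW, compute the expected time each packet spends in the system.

Little's Law: L = λW, so W = L/λ
W = 6.1/11.6 = 0.5259 seconds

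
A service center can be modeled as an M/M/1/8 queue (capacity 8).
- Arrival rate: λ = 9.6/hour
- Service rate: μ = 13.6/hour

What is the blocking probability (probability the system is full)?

ρ = λ/μ = 9.6/13.6 = 0.70588
P₀ = (1-ρ)/(1-ρ^(K+1)) = (1-0.70588)/(1-0.70588^9) = 0.2941/0.9565 = 0.3075
P_K = P₀×ρ^K = 0.3075 × 0.70588^8 = 0.3075 × 0.06164 = 0.01895
Blocking probability = 1.90%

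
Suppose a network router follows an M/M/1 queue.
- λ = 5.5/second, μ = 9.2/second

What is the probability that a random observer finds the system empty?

ρ = λ/μ = 5.5/9.2 = 0.5978
P(0) = 1 - ρ = 1 - 0.5978 = 0.4022
The server is idle 40.22% of the time.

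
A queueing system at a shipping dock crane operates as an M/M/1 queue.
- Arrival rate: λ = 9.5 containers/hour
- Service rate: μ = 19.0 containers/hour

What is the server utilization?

Server utilization: ρ = λ/μ
ρ = 9.5/19.0 = 0.5000
The server is busy 50.00% of the time.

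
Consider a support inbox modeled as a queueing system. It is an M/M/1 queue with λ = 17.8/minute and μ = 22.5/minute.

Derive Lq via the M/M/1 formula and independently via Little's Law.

Method 1 (direct): Lq = λ²/(μ(μ-λ)) = 316.84/(22.5 × 4.70) = 2.9961

Method 2 (Little's Law):
W = 1/(μ-λ) = 1/4.70 = 0.212766
Wq = W - 1/μ = 0.212766 - 0.0444444 = 0.16832
Lq = λWq = 17.8 × 0.16832 = 2.9961 ✔ (matches Method 1)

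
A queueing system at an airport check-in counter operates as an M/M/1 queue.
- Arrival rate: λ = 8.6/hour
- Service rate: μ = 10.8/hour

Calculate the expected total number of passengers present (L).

ρ = λ/μ = 8.6/10.8 = 0.7963
For M/M/1: L = λ/(μ-λ)
L = 8.6/(10.8-8.6) = 8.6/2.20
L = 3.9091 passengers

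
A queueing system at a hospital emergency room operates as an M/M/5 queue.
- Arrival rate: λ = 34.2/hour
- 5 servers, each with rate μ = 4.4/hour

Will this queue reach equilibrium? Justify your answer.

Stability requires ρ = λ/(cμ) < 1
ρ = 34.2/(5 × 4.4) = 34.2/22.00 = 1.5545
Since 1.5545 ≥ 1, the system is UNSTABLE.
Need c > λ/μ = 34.2/4.4 = 7.77.
Minimum servers needed: c = 8.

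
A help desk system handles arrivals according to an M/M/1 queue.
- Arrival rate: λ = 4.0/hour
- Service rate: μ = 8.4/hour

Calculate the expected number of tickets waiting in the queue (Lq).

ρ = λ/μ = 4.0/8.4 = 0.4762
For M/M/1: Lq = λ²/(μ(μ-λ))
Lq = 16.00/(8.4 × 4.40)
Lq = 0.4329 tickets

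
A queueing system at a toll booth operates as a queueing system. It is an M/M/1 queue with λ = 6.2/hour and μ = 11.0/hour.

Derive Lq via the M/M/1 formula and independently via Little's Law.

Method 1 (direct): Lq = λ²/(μ(μ-λ)) = 38.44/(11.0 × 4.80) = 0.7280

Method 2 (Little's Law):
W = 1/(μ-λ) = 1/4.80 = 0.20833
Wq = W - 1/μ = 0.20833 - 0.090909 = 0.11742
Lq = λWq = 6.2 × 0.11742 = 0.7280 ✔ (matches Method 1)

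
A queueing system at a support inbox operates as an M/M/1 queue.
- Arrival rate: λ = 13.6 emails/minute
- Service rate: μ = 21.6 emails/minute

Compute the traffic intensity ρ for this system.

Server utilization: ρ = λ/μ
ρ = 13.6/21.6 = 0.6296
The server is busy 62.96% of the time.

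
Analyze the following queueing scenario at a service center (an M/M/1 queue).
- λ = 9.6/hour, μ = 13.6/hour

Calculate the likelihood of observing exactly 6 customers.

ρ = λ/μ = 9.6/13.6 = 0.70588
P(n) = (1-ρ)ρⁿ
P(6) = (1-0.70588) × 0.70588^6
P(6) = 0.2941 × 0.1237
P(6) = 0.03638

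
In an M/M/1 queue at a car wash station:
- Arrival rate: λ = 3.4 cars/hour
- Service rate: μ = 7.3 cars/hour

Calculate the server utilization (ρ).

Server utilization: ρ = λ/μ
ρ = 3.4/7.3 = 0.4658
The server is busy 46.58% of the time.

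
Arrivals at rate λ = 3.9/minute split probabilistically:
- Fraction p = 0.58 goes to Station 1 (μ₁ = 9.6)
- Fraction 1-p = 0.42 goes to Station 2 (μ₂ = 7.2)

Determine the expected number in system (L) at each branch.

Effective rates: λ₁ = 3.9×0.58 = 2.262, λ₂ = 3.9×0.42 = 1.638
Station 1: ρ₁ = 2.262/9.6 = 0.23563, L₁ = ρ₁/(1-ρ₁) = 0.23563/(1-0.23563) = 0.3083
Station 2: ρ₂ = 1.638/7.2 = 0.2275, L₂ = ρ₂/(1-ρ₂) = 0.2275/(1-0.2275) = 0.2945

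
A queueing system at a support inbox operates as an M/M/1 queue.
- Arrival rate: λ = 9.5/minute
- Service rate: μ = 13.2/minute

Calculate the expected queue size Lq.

ρ = λ/μ = 9.5/13.2 = 0.7197
For M/M/1: Lq = λ²/(μ(μ-λ))
Lq = 90.25/(13.2 × 3.70)
Lq = 1.8479 emails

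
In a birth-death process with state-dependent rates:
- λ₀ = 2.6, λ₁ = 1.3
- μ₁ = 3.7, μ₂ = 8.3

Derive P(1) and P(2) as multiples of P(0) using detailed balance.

Balance equations:
State 0: λ₀P₀ = μ₁P₁ → P₁ = (λ₀/μ₁)P₀ = (2.6/3.7)P₀ = 0.7027P₀
State 1: P₂ = (λ₀λ₁)/(μ₁μ₂)P₀ = (2.6×1.3)/(3.7×8.3)P₀ = 0.1101P₀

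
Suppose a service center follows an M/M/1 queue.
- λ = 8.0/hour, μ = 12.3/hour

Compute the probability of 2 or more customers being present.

ρ = λ/μ = 8.0/12.3 = 0.6504
P(N ≥ n) = ρⁿ
P(N ≥ 2) = 0.6504^2
P(N ≥ 2) = 0.4230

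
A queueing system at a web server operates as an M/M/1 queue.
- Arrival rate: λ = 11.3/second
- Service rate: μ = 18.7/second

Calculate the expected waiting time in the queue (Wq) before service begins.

First, compute utilization: ρ = λ/μ = 11.3/18.7 = 0.6043
For M/M/1: Wq = λ/(μ(μ-λ))
Wq = 11.3/(18.7 × (18.7-11.3))
Wq = 11.3/(18.7 × 7.40)
Wq = 0.08166 seconds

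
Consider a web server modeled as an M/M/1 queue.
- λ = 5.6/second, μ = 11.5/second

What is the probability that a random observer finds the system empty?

ρ = λ/μ = 5.6/11.5 = 0.4870
P(0) = 1 - ρ = 1 - 0.4870 = 0.5130
The server is idle 51.30% of the time.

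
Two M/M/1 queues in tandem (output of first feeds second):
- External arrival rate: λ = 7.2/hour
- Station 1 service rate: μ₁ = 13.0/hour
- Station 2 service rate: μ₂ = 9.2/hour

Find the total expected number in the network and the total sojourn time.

By Jackson's theorem, each station behaves as independent M/M/1.
Station 1: ρ₁ = 7.2/13.0 = 0.5538, L₁ = ρ₁/(1-ρ₁) = λ/(μ₁-λ) = 7.2/5.80 = 1.2414
Station 2: ρ₂ = 7.2/9.2 = 0.7826, L₂ = ρ₂/(1-ρ₂) = λ/(μ₂-λ) = 7.2/2.00 = 3.6000
Total: L = L₁ + L₂ = 1.2414 + 3.6000 = 4.8414
W = L/λ = 4.8414/7.2 = 0.6724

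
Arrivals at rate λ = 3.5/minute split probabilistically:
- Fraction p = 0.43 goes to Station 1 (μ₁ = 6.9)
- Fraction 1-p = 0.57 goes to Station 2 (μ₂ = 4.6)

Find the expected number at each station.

Effective rates: λ₁ = 3.5×0.43 = 1.505, λ₂ = 3.5×0.57 = 1.995
Station 1: ρ₁ = 1.505/6.9 = 0.21812, L₁ = ρ₁/(1-ρ₁) = 0.21812/(1-0.21812) = 0.2790
Station 2: ρ₂ = 1.995/4.6 = 0.4337, L₂ = ρ₂/(1-ρ₂) = 0.4337/(1-0.4337) = 0.7658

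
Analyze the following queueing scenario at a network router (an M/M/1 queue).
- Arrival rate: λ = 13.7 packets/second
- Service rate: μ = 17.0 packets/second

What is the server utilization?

Server utilization: ρ = λ/μ
ρ = 13.7/17.0 = 0.8059
The server is busy 80.59% of the time.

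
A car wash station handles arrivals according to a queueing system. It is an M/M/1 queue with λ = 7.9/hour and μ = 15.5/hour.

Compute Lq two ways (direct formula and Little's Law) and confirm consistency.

Method 1 (direct): Lq = λ²/(μ(μ-λ)) = 62.41/(15.5 × 7.60) = 0.5298

Method 2 (Little's Law):
W = 1/(μ-λ) = 1/7.60 = 0.13158
Wq = W - 1/μ = 0.13158 - 0.064516 = 0.06706
Lq = λWq = 7.9 × 0.06706 = 0.5298 ✔ (matches Method 1)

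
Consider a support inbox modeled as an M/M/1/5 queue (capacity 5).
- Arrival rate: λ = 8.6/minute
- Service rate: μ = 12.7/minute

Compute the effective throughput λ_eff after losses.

ρ = λ/μ = 8.6/12.7 = 0.67717
P₀ = (1-ρ)/(1-ρ^(K+1)) = (1-0.67717)/(1-0.67717^6) = 0.32283/0.90358 = 0.3573
P_K = P₀×ρ^K = 0.35728 × 0.67717^5 = 0.35728 × 0.14239 = 0.05087
λ_eff = λ(1-P_K) = 8.6 × (1 - 0.05087) = 8.6 × 0.94913 = 8.1625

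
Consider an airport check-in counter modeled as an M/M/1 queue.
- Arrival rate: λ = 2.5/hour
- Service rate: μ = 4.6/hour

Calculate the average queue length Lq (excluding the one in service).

ρ = λ/μ = 2.5/4.6 = 0.5435
For M/M/1: Lq = λ²/(μ(μ-λ))
Lq = 6.25/(4.6 × 2.10)
Lq = 0.6470 passengers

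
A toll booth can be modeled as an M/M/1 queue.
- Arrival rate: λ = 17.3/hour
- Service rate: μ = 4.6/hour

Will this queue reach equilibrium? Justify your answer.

Stability requires ρ = λ/(cμ) < 1
ρ = 17.3/(1 × 4.6) = 17.3/4.60 = 3.7609
Since 3.7609 ≥ 1, the system is UNSTABLE.
Queue grows without bound. Need μ > λ = 17.3.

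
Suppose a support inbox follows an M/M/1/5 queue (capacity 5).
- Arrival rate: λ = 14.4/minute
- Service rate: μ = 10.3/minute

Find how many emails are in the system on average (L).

ρ = λ/μ = 14.4/10.3 = 1.39806
P₀ = (1-ρ)/(1-ρ^(K+1)) = (1-1.39806)/(1-1.39806^6) = -0.39806/-6.4671 = 0.06155
P_K = P₀×ρ^K = 0.06155 × 1.39806^5 = 0.06155 × 5.3411 = 0.3287
L = ρ[1 - (K+1)ρ^K + Kρ^(K+1)] / [(1-ρ)(1-ρ^(K+1))]
L = 1.39806 × (1 - 6×5.34108 + 5×7.46715) / ((1 - 1.39806) × (1 - 7.46715)) = 3.4156 emails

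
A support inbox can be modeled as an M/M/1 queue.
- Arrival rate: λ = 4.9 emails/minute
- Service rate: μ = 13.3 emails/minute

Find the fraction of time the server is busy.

Server utilization: ρ = λ/μ
ρ = 4.9/13.3 = 0.3684
The server is busy 36.84% of the time.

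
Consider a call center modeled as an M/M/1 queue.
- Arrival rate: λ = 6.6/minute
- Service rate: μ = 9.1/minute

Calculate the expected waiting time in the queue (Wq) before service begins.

First, compute utilization: ρ = λ/μ = 6.6/9.1 = 0.7253
For M/M/1: Wq = λ/(μ(μ-λ))
Wq = 6.6/(9.1 × (9.1-6.6))
Wq = 6.6/(9.1 × 2.50)
Wq = 0.2901 minutes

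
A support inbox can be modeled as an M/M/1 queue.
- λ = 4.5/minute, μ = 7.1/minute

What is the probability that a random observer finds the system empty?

ρ = λ/μ = 4.5/7.1 = 0.6338
P(0) = 1 - ρ = 1 - 0.6338 = 0.3662
The server is idle 36.62% of the time.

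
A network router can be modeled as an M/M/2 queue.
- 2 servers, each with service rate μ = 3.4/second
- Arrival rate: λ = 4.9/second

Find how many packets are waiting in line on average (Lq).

Traffic intensity: ρ = λ/(cμ) = 4.9/(2×3.4) = 0.7206
Since ρ = 0.7206 < 1, system is stable.
Offered load a = λ/μ = cρ = 4.9/3.4 = 1.4412
P₀ = [ Σₙ₌₀^1 aⁿ/n! + a^2/(2!(1-ρ)) ]⁻¹
Σ = a^0/0! + a^1/1! = 1.0000 + 1.4412 = 2.4412
a^2/(2!(1-ρ)) = 2.07699/(2 × 0.279412) = 3.7167
P₀ = 1/(2.4412 + 3.7167) = 0.1624
Lq = P₀·a^2·ρ / (2!(1-ρ)²) = 0.16239 × 2.0770 × 0.72059 / (2 × 0.078071) = 1.5566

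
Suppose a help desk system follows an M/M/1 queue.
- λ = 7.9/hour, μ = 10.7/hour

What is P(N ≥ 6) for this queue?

ρ = λ/μ = 7.9/10.7 = 0.7383
P(N ≥ n) = ρⁿ
P(N ≥ 6) = 0.7383^6
P(N ≥ 6) = 0.1620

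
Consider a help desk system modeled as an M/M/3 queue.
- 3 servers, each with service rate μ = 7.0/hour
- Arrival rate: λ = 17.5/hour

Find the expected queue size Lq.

Traffic intensity: ρ = λ/(cμ) = 17.5/(3×7.0) = 0.8333
Since ρ = 0.8333 < 1, system is stable.
Offered load a = λ/μ = cρ = 17.5/7.0 = 2.5000
P₀ = [ Σₙ₌₀^2 aⁿ/n! + a^3/(3!(1-ρ)) ]⁻¹
Σ = a^0/0! + a^1/1! + a^2/2! = 1.0000 + 2.5000 + 3.1250 = 6.6250
a^3/(3!(1-ρ)) = 15.6250/(6 × 0.166667) = 15.6250
P₀ = 1/(6.6250 + 15.6250) = 0.04494
Lq = P₀·a^3·ρ / (3!(1-ρ)²) = 0.044944 × 15.6250 × 0.83333 / (6 × 0.027778) = 3.5112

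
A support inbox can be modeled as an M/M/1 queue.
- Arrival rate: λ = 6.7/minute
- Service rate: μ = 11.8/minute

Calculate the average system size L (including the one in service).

ρ = λ/μ = 6.7/11.8 = 0.5678
For M/M/1: L = λ/(μ-λ)
L = 6.7/(11.8-6.7) = 6.7/5.10
L = 1.3137 emails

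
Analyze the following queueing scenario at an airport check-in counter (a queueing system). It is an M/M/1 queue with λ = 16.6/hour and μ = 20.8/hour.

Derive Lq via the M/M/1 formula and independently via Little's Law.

Method 1 (direct): Lq = λ²/(μ(μ-λ)) = 275.56/(20.8 × 4.20) = 3.1543

Method 2 (Little's Law):
W = 1/(μ-λ) = 1/4.20 = 0.2381
Wq = W - 1/μ = 0.2381 - 0.04808 = 0.19002
Lq = λWq = 16.6 × 0.19002 = 3.1543 ✔ (matches Method 1)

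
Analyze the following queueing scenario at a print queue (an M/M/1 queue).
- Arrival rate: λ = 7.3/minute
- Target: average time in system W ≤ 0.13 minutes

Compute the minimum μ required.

For M/M/1: W = 1/(μ-λ)
Need W ≤ 0.13, so 1/(μ-λ) ≤ 0.13
μ - λ ≥ 1/0.13 = 7.6923
μ ≥ 7.3 + 7.6923 = 14.9923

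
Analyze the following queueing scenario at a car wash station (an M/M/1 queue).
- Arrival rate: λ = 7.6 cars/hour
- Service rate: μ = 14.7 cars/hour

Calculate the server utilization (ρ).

Server utilization: ρ = λ/μ
ρ = 7.6/14.7 = 0.5170
The server is busy 51.70% of the time.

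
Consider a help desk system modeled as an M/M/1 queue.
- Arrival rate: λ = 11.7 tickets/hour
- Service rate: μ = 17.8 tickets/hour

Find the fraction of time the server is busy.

Server utilization: ρ = λ/μ
ρ = 11.7/17.8 = 0.6573
The server is busy 65.73% of the time.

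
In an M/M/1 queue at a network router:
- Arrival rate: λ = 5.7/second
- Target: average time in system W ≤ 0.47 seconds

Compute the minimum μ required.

For M/M/1: W = 1/(μ-λ)
Need W ≤ 0.47, so 1/(μ-λ) ≤ 0.47
μ - λ ≥ 1/0.47 = 2.1277
μ ≥ 5.7 + 2.1277 = 7.8277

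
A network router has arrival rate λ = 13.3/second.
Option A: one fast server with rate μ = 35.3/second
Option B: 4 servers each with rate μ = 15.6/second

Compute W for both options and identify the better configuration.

Option A: single server μ = 35.3 (M/M/1)
  ρ_A = 13.3/35.3 = 0.3768
  W_A = 1/(μ-λ) = 1/(35.3-13.3) = 1/22.00 = 0.04545

Option B: 4 servers μ = 15.6 (M/M/4)
  ρ_B = λ/(cμ) = 13.3/(4×15.6) = 0.2131
  Offered load a = λ/μ = cρ = 13.3/15.6 = 0.8526
  P₀ = [ Σₙ₌₀^3 aⁿ/n! + a^4/(4!(1-ρ)) ]⁻¹
  Σ = a^0/0! + a^1/1! + a^2/2! + a^3/3! = 1.0000 + 0.8526 + 0.3634 + 0.1033 = 2.3193
  a^4/(4!(1-ρ)) = 0.52833/(24 × 0.78686) = 0.02798
  P₀ = 1/(2.3193 + 0.02798) = 0.4260
  Lq = P₀·a^4·ρ / (4!(1-ρ)²) = 0.42603 × 0.52833 × 0.21314 / (24 × 0.61915) = 0.003229
  Wq_B = Lq/λ = 0.0032286/13.3 = 0.00024275
  W_B = Wq_B + 1/μ = 0.00024275 + 0.064103 = 0.06435

Since W_A = 0.04545 < W_B = 0.06435, Option A (single fast server) has the shorter time in system.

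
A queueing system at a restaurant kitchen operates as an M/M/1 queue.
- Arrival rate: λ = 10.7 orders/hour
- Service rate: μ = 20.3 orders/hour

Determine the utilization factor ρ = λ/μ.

Server utilization: ρ = λ/μ
ρ = 10.7/20.3 = 0.5271
The server is busy 52.71% of the time.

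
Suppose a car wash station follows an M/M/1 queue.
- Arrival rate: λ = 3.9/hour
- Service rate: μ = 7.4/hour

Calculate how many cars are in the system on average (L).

ρ = λ/μ = 3.9/7.4 = 0.5270
For M/M/1: L = λ/(μ-λ)
L = 3.9/(7.4-3.9) = 3.9/3.50
L = 1.1143 cars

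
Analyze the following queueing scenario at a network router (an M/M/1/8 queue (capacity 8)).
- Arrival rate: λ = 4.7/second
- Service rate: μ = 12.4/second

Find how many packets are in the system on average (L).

ρ = λ/μ = 4.7/12.4 = 0.37903
P₀ = (1-ρ)/(1-ρ^(K+1)) = (1-0.37903)/(1-0.37903^9) = 0.6210/0.9998 = 0.6211
P_K = P₀×ρ^K = 0.6211 × 0.37903^8 = 0.6211 × 0.0004260 = 0.0002646
L = ρ[1 - (K+1)ρ^K + Kρ^(K+1)] / [(1-ρ)(1-ρ^(K+1))]
L = 0.37903 × (1 - 9×0.0004260 + 8×0.0001615) / ((1 - 0.37903) × (1 - 0.0001615)) = 0.6089 packets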